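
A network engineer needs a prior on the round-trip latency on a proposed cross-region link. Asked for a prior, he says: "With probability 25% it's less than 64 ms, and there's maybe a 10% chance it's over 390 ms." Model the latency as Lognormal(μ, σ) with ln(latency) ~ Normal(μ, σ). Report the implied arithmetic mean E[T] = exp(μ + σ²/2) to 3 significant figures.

E[T] ≈ 183 ms

If T ~ Lognormal(μ,σ) then ln T ~ Normal(μ,σ), so the p-quantile of ln T is μ + z_p·σ.
ln(64) = 4.159 and ln(390) = 5.966; z_{0.25} = -0.6745, z_{0.9} = 1.282.
σ = (5.966 − 4.159)/(1.282 − (-0.6745)) = 0.924.
μ = 4.159 − (-0.6745)·0.924 = 4.782.
E[T] = exp(μ + σ²/2) = exp(4.782 + 0.4268) = 183 ms.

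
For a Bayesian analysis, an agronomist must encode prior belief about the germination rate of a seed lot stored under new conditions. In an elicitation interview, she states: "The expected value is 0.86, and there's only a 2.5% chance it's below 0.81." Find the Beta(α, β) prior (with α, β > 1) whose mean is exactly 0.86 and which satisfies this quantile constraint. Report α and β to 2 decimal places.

α ≈ 180.13, β ≈ 29.32

With mean 0.86 fixed, write α = 0.86s, β = 0.14s where s = α+β.
Need P(θ < 0.81) = 0.025 under Beta(0.86s, 0.14s). Normal approximation: (q−m)/√(m(1−m)/s) ≈ z_{0.025} = -1.96, so s ≈ 0.86·0.14·(-1.96)²/(0.81−0.86)² = 185.0.
At s = 185.0: P(θ<0.81) ≈ 0.032. Adjusting to match 0.025 gives s ≈ 209.46.
So α = 0.86·209.46 ≈ 180.13, β = 0.14·209.46 ≈ 29.32.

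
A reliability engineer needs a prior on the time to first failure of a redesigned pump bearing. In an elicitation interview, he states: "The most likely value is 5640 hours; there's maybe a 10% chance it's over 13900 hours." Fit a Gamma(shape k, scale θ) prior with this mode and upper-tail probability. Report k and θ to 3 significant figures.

k ≈ 3.36, θ ≈ 2390

Gamma(k,θ) with k>1 has mode (k−1)θ, so θ = 5640/(k−1).
Need P(X < 13900) = 0.9 with θ tied to k this way. Start at k = 2, θ = 5640: P(X<13900) ≈ 0.705.
Too low — raise k to concentrate. Iterating converges to k ≈ 3.36.
Then θ = 5640/(3.36−1) ≈ 2390.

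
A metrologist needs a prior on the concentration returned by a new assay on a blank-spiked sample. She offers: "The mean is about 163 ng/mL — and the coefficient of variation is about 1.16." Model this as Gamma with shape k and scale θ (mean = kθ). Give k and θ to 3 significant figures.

For Gamma(k, scale θ): mean = kθ, variance = kθ², so CV = 1/√k.
CV = 1.16, hence k = 1/CV² = 0.743.
Then θ = mean/k = 163/0.743 = 219.

k ≈ 0.743, θ ≈ 219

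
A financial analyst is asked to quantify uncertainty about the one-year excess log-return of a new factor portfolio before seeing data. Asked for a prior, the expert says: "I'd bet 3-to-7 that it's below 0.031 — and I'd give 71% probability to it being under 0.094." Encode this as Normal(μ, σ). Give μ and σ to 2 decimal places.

μ = 0.06, σ = 0.06

For Normal(μ,σ), the p-quantile is μ + z_p·σ. Here z_{0.3} = -0.5244, z_{0.71} = 0.5534.
So 0.031 = μ − 0.5244σ and 0.094 = μ + 0.5534σ.
Subtracting: σ = (0.094 − 0.031)/(0.5534 − (-0.5244)) = 0.06.
Then μ = 0.031 − (-0.5244)·0.06 = 0.06.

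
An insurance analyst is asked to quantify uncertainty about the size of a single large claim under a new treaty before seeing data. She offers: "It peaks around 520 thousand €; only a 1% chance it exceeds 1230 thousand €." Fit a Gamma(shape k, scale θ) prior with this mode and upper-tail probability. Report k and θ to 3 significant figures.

k ≈ 7.41, θ ≈ 81.1

Gamma(k,θ) with k>1 has mode (k−1)θ, so θ = 520/(k−1).
Need P(X < 1230) = 0.99 with θ tied to k this way. Start at k = 2, θ = 520: P(X<1230) ≈ 0.684.
Too low — raise k to concentrate. Iterating converges to k ≈ 7.41.
Then θ = 520/(7.41−1) ≈ 81.1.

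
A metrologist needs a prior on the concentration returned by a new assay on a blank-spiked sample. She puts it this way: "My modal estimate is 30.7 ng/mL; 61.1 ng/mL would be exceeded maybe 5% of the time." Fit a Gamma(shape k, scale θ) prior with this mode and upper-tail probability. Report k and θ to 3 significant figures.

Gamma(k,θ) with k>1 has mode (k−1)θ, so θ = 30.7/(k−1).
Need P(X < 61.1) = 0.95 with θ tied to k this way. Start at k = 2, θ = 30.7: P(X<61.1) ≈ 0.591.
Too low — raise k to concentrate. Iterating converges to k ≈ 6.85.
Then θ = 30.7/(6.85−1) ≈ 5.25.

k ≈ 6.85, θ ≈ 5.25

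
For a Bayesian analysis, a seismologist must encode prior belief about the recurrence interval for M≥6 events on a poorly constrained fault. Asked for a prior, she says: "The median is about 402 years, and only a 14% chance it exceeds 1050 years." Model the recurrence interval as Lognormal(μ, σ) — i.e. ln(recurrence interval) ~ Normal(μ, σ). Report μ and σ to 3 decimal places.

μ ≈ 5.996, σ ≈ 0.889

If T ~ Lognormal(μ,σ) then ln T ~ Normal(μ,σ), so the p-quantile of ln T is μ + z_p·σ.
ln(402) = 5.996 and ln(1050) = 6.957; z_{0.5} = 0, z_{0.86} = 1.08.
σ = (6.957 − 5.996)/(1.08 − (0)) = 0.889.
μ = 5.996 − (0)·0.889 = 5.996.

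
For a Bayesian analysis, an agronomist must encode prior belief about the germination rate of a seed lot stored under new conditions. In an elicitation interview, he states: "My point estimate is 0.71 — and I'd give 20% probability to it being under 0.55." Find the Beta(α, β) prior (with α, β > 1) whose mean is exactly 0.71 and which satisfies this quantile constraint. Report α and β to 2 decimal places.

α ≈ 3.61, β ≈ 1.47

With mean 0.71 fixed, write α = 0.71s, β = 0.29s where s = α+β.
Need P(θ < 0.55) = 0.2 under Beta(0.71s, 0.29s). Normal approximation: (q−m)/√(m(1−m)/s) ≈ z_{0.2} = -0.842, so s ≈ 0.71·0.29·(-0.842)²/(0.55−0.71)² = 5.7.
At s = 5.7: P(θ<0.55) ≈ 0.190. Adjusting to match 0.2 gives s ≈ 5.09.
So α = 0.71·5.09 ≈ 3.61, β = 0.29·5.09 ≈ 1.47.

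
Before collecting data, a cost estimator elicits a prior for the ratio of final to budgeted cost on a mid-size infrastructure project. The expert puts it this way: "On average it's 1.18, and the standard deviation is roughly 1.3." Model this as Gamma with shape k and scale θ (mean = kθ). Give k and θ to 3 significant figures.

k ≈ 0.824, θ ≈ 1.43

For Gamma(k, scale θ): mean = kθ, variance = kθ², so CV = 1/√k.
CV = SD/mean = 1.3/1.18 = 1.102, hence k = 1/CV² = 0.824.
Then θ = mean/k = 1.18/0.824 = 1.43.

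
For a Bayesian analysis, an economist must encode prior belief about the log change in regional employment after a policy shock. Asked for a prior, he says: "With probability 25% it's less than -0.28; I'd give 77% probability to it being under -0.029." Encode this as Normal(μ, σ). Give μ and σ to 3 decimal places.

For Normal(μ,σ), the p-quantile is μ + z_p·σ. Here z_{0.25} = -0.6745, z_{0.77} = 0.7388.
So -0.28 = μ − 0.6745σ and -0.029 = μ + 0.7388σ.
Subtracting: σ = (-0.029 − -0.28)/(0.7388 − (-0.6745)) = 0.178.
Then μ = -0.28 − (-0.6745)·0.178 = -0.160.

μ = -0.160, σ = 0.178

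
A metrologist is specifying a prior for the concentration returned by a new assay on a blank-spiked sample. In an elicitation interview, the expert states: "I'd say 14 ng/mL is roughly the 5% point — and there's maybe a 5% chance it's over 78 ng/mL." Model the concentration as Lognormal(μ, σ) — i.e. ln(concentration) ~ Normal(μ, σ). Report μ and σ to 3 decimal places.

μ ≈ 3.498, σ ≈ 0.522

If T ~ Lognormal(μ,σ) then ln T ~ Normal(μ,σ), so the p-quantile of ln T is μ + z_p·σ.
ln(14) = 2.639 and ln(78) = 4.357; z_{0.05} = -1.645, z_{0.95} = 1.645.
σ = (4.357 − 2.639)/(1.645 − (-1.645)) = 0.522.
μ = 2.639 − (-1.645)·0.522 = 3.498.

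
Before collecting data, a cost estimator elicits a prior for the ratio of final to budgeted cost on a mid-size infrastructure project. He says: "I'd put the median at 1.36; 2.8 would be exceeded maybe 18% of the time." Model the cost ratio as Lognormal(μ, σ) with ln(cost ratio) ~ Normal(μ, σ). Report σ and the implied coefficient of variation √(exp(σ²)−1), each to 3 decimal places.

σ ≈ 0.789, CV ≈ 0.929

If T ~ Lognormal(μ,σ) then ln T ~ Normal(μ,σ), so the p-quantile of ln T is μ + z_p·σ.
ln(1.36) = 0.3075 and ln(2.8) = 1.03; z_{0.5} = 0, z_{0.82} = 0.9154.
σ = (1.03 − 0.3075)/(0.9154 − (0)) = 0.789.
μ = 0.3075 − (0)·0.789 = 0.307.
CV = √(exp(σ²)−1) = √(exp(0.6224)−1) = 0.929.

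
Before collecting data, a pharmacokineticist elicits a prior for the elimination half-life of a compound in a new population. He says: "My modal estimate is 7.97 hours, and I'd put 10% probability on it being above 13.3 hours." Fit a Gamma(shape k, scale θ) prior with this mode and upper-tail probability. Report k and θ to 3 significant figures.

Gamma(k,θ) with k>1 has mode (k−1)θ, so θ = 7.97/(k−1).
Need P(X < 13.3) = 0.9 with θ tied to k this way. Start at k = 2, θ = 7.97: P(X<13.3) ≈ 0.497.
Too low — raise k to concentrate. Iterating converges to k ≈ 8.2.
Then θ = 7.97/(8.2−1) ≈ 1.11.

k ≈ 8.2, θ ≈ 1.11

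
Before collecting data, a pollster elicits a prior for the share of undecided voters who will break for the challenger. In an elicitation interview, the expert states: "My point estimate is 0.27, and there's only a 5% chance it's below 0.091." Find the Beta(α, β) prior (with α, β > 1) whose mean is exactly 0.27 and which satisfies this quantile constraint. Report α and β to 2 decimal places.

α ≈ 3.22, β ≈ 8.70

With mean 0.27 fixed, write α = 0.27s, β = 0.73s where s = α+β.
Need P(θ < 0.091) = 0.05 under Beta(0.27s, 0.73s). Normal approximation: (q−m)/√(m(1−m)/s) ≈ z_{0.05} = -1.64, so s ≈ 0.27·0.73·(-1.64)²/(0.091−0.27)² = 16.6.
At s = 16.6: P(θ<0.091) ≈ 0.023. Adjusting to match 0.05 gives s ≈ 11.92.
So α = 0.27·11.92 ≈ 3.22, β = 0.73·11.92 ≈ 8.70.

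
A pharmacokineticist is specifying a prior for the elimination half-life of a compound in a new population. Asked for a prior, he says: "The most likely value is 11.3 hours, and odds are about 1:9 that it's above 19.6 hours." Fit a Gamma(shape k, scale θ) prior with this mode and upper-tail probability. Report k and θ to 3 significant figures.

k ≈ 7.26, θ ≈ 1.81

Gamma(k,θ) with k>1 has mode (k−1)θ, so θ = 11.3/(k−1).
Need P(X < 19.6) = 0.9 with θ tied to k this way. Start at k = 2, θ = 11.3: P(X<19.6) ≈ 0.517.
Too low — raise k to concentrate. Iterating converges to k ≈ 7.26.
Then θ = 11.3/(7.26−1) ≈ 1.81.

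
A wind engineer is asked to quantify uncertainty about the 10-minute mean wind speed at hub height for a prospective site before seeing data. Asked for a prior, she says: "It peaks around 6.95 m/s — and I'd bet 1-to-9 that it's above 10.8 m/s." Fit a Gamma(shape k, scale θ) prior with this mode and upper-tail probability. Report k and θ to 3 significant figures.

Gamma(k,θ) with k>1 has mode (k−1)θ, so θ = 6.95/(k−1).
Need P(X < 10.8) = 0.9 with θ tied to k this way. Start at k = 2, θ = 6.95: P(X<10.8) ≈ 0.460.
Too low — raise k to concentrate. Iterating converges to k ≈ 10.6.
Then θ = 6.95/(10.6−1) ≈ 0.722.

k ≈ 10.6, θ ≈ 0.722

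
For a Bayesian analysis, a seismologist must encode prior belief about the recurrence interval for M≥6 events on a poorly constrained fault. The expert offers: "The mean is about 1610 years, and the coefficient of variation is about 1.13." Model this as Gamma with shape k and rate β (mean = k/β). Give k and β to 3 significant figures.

For Gamma(k, rate β): mean = k/β, variance = k/β², so CV = 1/√k.
CV = 1.13, hence k = 1/CV² = 0.783.
Then β = k/mean = 0.783/1610 = 0.000486.

k ≈ 0.783, β ≈ 0.000486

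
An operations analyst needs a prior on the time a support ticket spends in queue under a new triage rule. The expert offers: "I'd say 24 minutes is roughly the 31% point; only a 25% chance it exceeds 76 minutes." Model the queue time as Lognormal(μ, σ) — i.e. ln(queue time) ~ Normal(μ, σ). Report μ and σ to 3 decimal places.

If T ~ Lognormal(μ,σ) then ln T ~ Normal(μ,σ), so the p-quantile of ln T is μ + z_p·σ.
ln(24) = 3.178 and ln(76) = 4.331; z_{0.31} = -0.4959, z_{0.75} = 0.6745.
σ = (4.331 − 3.178)/(0.6745 − (-0.4959)) = 0.985.
μ = 3.178 − (-0.4959)·0.985 = 3.666.

μ ≈ 3.666, σ ≈ 0.985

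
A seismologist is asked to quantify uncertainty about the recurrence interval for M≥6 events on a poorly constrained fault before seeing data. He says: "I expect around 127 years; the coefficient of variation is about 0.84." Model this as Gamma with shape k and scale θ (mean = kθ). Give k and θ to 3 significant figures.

For Gamma(k, scale θ): mean = kθ, variance = kθ², so CV = 1/√k.
CV = 0.84, hence k = 1/CV² = 1.42.
Then θ = mean/k = 127/1.42 = 89.6.

k ≈ 1.42, θ ≈ 89.6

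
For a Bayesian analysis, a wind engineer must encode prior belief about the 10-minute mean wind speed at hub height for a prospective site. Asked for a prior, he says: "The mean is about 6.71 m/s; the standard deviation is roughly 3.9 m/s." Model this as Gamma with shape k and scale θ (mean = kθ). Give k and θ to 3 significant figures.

k ≈ 2.96, θ ≈ 2.27

For Gamma(k, scale θ): mean = kθ, variance = kθ², so CV = 1/√k.
CV = SD/mean = 3.9/6.71 = 0.5812, hence k = 1/CV² = 2.96.
Then θ = mean/k = 6.71/2.96 = 2.27.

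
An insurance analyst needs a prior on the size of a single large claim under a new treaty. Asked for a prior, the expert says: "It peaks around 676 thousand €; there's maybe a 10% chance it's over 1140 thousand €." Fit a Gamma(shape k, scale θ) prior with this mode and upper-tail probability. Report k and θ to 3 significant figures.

k ≈ 7.93, θ ≈ 97.6

Gamma(k,θ) with k>1 has mode (k−1)θ, so θ = 676/(k−1).
Need P(X < 1140) = 0.9 with θ tied to k this way. Start at k = 2, θ = 676: P(X<1140) ≈ 0.503.
Too low — raise k to concentrate. Iterating converges to k ≈ 7.93.
Then θ = 676/(7.93−1) ≈ 97.6.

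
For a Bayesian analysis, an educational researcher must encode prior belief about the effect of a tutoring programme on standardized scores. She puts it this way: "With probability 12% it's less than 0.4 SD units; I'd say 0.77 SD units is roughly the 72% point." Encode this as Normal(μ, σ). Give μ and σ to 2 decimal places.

The p-quantile of Normal(μ,σ) is μ + z_p·σ, with z_{0.12} = -1.175 and z_{0.72} = 0.5828.
Eliminate σ: μ = (z₂·x₁ − z₁·x₂)/(z₂ − z₁) = (0.5828·0.4 − (-1.175)·0.77)/1.758 = 0.65.
Then σ = (x₂ − x₁)/(z₂ − z₁) = (0.77 − 0.4)/1.758 = 0.21.

μ = 0.65, σ = 0.21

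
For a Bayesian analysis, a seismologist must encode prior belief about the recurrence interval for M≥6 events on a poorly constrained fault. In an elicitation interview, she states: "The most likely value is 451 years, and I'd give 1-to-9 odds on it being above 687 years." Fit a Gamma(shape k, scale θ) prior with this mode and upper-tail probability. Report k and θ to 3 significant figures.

k ≈ 11.5, θ ≈ 42.8

Gamma(k,θ) with k>1 has mode (k−1)θ, so θ = 451/(k−1).
Need P(X < 687) = 0.9 with θ tied to k this way. Start at k = 2, θ = 451: P(X<687) ≈ 0.450.
Too low — raise k to concentrate. Iterating converges to k ≈ 11.5.
Then θ = 451/(11.5−1) ≈ 42.8.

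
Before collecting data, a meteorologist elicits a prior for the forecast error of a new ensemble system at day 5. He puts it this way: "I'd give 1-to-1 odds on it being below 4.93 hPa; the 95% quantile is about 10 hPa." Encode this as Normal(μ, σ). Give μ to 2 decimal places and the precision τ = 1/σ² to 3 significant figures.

The p-quantile of Normal(μ,σ) is μ + z_p·σ, with z_{0.5} = 0 and z_{0.95} = 1.645.
Eliminate σ: μ = (z₂·x₁ − z₁·x₂)/(z₂ − z₁) = (1.645·4.93 − (0)·10)/1.645 = 4.93.
Then σ = (x₂ − x₁)/(z₂ − z₁) = (10 − 4.93)/1.645 = 3.08.
Precision τ = 1/σ² = 1/3.082² = 0.105.

μ = 4.93, τ = 0.105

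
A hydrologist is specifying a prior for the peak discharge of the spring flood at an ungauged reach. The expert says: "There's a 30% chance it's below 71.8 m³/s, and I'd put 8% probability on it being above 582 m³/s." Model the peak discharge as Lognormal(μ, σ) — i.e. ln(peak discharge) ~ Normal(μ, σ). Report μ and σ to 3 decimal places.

If T ~ Lognormal(μ,σ) then ln T ~ Normal(μ,σ), so the p-quantile of ln T is μ + z_p·σ.
ln(71.8) = 4.274 and ln(582) = 6.366; z_{0.3} = -0.5244, z_{0.92} = 1.405.
σ = (6.366 − 4.274)/(1.405 − (-0.5244)) = 1.085.
μ = 4.274 − (-0.5244)·1.085 = 4.843.

μ ≈ 4.843, σ ≈ 1.085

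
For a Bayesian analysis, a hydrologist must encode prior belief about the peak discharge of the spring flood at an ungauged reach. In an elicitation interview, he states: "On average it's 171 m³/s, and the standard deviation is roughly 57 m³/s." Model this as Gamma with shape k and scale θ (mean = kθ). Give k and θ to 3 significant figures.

For Gamma(k, scale θ): mean = kθ, variance = kθ², so CV = 1/√k.
CV = SD/mean = 57/171 = 0.3333, hence k = 1/CV² = 9.
Then θ = mean/k = 171/9 = 19.

k ≈ 9, θ ≈ 19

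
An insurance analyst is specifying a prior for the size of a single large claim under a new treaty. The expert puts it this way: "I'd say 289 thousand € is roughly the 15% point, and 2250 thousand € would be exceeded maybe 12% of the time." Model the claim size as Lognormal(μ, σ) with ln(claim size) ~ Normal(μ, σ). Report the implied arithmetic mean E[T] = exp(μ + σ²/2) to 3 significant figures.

If T ~ Lognormal(μ,σ) then ln T ~ Normal(μ,σ), so the p-quantile of ln T is μ + z_p·σ.
ln(289) = 5.666 and ln(2250) = 7.719; z_{0.15} = -1.036, z_{0.88} = 1.175.
σ = (7.719 − 5.666)/(1.175 − (-1.036)) = 0.928.
μ = 5.666 − (-1.036)·0.928 = 6.628.
E[T] = exp(μ + σ²/2) = exp(6.628 + 0.4306) = 1160 thousand €.

E[T] ≈ 1160 thousand €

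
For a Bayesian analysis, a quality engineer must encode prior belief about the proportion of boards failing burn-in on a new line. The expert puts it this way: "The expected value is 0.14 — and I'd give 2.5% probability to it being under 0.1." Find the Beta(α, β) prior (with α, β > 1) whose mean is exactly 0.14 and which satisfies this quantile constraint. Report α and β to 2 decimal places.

α ≈ 35.19, β ≈ 216.18

With mean 0.14 fixed, write α = 0.14s, β = 0.86s where s = α+β.
Need P(θ < 0.1) = 0.025 under Beta(0.14s, 0.86s). Normal approximation: (q−m)/√(m(1−m)/s) ≈ z_{0.025} = -1.96, so s ≈ 0.14·0.86·(-1.96)²/(0.1−0.14)² = 289.1.
At s = 289.1: P(θ<0.1) ≈ 0.018. Adjusting to match 0.025 gives s ≈ 251.37.
So α = 0.14·251.37 ≈ 35.19, β = 0.86·251.37 ≈ 216.18.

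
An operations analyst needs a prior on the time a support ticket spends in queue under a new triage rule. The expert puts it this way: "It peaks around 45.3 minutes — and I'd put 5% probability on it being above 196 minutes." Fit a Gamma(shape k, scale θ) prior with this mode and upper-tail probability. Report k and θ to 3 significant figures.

k ≈ 2.15, θ ≈ 39.3

Gamma(k,θ) with k>1 has mode (k−1)θ, so θ = 45.3/(k−1).
Need P(X < 196) = 0.95 with θ tied to k this way. Start at k = 2, θ = 45.3: P(X<196) ≈ 0.930.
Too low — raise k to concentrate. Iterating converges to k ≈ 2.15.
Then θ = 45.3/(2.15−1) ≈ 39.3.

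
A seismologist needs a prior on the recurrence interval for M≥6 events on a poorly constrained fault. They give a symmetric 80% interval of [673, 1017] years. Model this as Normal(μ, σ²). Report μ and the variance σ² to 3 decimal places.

A symmetric 80% interval runs μ ± z·σ with z = 1.282.
Half-width = 172, so σ = 172/1.282 = 134.2123 and σ² = 18012.945.
μ is the interval midpoint, 845.000.

μ = 845.000, σ² = 18012.945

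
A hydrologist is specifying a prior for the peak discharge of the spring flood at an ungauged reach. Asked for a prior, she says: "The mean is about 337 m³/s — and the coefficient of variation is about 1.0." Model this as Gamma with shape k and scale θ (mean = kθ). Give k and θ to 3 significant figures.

For Gamma(k, scale θ): mean = kθ, variance = kθ², so CV = 1/√k.
CV = 1.0, hence k = 1/CV² = 1.
Then θ = mean/k = 337/1 = 337.

k ≈ 1, θ ≈ 337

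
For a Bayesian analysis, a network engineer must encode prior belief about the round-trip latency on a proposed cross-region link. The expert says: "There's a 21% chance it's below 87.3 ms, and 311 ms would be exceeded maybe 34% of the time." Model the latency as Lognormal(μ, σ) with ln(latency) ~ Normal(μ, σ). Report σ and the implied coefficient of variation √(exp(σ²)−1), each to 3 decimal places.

If T ~ Lognormal(μ,σ) then ln T ~ Normal(μ,σ), so the p-quantile of ln T is μ + z_p·σ.
ln(87.3) = 4.469 and ln(311) = 5.74; z_{0.21} = -0.8064, z_{0.66} = 0.4125.
σ = (5.74 − 4.469)/(0.4125 − (-0.8064)) = 1.042.
μ = 4.469 − (-0.8064)·1.042 = 5.310.
CV = √(exp(σ²)−1) = √(exp(1.0864)−1) = 1.401.

σ ≈ 1.042, CV ≈ 1.401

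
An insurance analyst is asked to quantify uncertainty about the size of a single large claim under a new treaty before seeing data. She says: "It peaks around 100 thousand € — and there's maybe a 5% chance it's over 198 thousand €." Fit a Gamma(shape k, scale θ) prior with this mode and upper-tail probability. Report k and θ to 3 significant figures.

Gamma(k,θ) with k>1 has mode (k−1)θ, so θ = 100/(k−1).
Need P(X < 198) = 0.95 with θ tied to k this way. Start at k = 2, θ = 100: P(X<198) ≈ 0.589.
Too low — raise k to concentrate. Iterating converges to k ≈ 6.94.
Then θ = 100/(6.94−1) ≈ 16.8.

k ≈ 6.94, θ ≈ 16.8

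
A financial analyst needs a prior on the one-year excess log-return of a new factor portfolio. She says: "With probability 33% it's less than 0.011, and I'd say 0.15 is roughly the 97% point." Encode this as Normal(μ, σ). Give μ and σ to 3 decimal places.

For Normal(μ,σ), the p-quantile is μ + z_p·σ. Here z_{0.33} = -0.4399, z_{0.97} = 1.881.
So 0.011 = μ − 0.4399σ and 0.15 = μ + 1.881σ.
Subtracting: σ = (0.15 − 0.011)/(1.881 − (-0.4399)) = 0.060.
Then μ = 0.011 − (-0.4399)·0.060 = 0.037.

μ = 0.037, σ = 0.060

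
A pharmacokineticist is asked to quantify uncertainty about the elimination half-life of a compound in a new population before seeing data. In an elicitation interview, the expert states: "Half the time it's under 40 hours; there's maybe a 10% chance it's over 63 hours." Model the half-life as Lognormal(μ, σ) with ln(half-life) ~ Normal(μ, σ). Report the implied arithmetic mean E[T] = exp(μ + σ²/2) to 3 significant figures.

E[T] ≈ 42.6 hours

If T ~ Lognormal(μ,σ) then ln T ~ Normal(μ,σ), so the p-quantile of ln T is μ + z_p·σ.
ln(40) = 3.689 and ln(63) = 4.143; z_{0.5} = 0, z_{0.9} = 1.282.
σ = (4.143 − 3.689)/(1.282 − (0)) = 0.354.
μ = 3.689 − (0)·0.354 = 3.689.
E[T] = exp(μ + σ²/2) = exp(3.689 + 0.0628) = 42.6 hours.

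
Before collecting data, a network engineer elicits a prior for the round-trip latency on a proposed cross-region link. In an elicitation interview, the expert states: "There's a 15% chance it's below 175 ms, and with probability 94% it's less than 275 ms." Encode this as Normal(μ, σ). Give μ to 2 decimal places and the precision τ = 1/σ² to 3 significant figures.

μ = 215.00, τ = 0.000671

For Normal(μ,σ), the p-quantile is μ + z_p·σ. Here z_{0.15} = -1.036, z_{0.94} = 1.555.
So 175 = μ − 1.036σ and 275 = μ + 1.555σ.
Subtracting: σ = (275 − 175)/(1.555 − (-1.036)) = 38.59.
Then μ = 175 − (-1.036)·38.59 = 215.00.
Precision τ = 1/σ² = 1/38.59² = 0.000671.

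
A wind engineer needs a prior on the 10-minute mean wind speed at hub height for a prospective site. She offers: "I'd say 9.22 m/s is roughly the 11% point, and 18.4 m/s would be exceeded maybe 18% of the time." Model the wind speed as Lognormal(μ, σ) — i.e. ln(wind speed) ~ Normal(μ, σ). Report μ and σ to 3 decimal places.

μ ≈ 2.617, σ ≈ 0.323

If T ~ Lognormal(μ,σ) then ln T ~ Normal(μ,σ), so the p-quantile of ln T is μ + z_p·σ.
ln(9.22) = 2.221 and ln(18.4) = 2.912; z_{0.11} = -1.227, z_{0.82} = 0.9154.
σ = (2.912 − 2.221)/(0.9154 − (-1.227)) = 0.323.
μ = 2.221 − (-1.227)·0.323 = 2.617.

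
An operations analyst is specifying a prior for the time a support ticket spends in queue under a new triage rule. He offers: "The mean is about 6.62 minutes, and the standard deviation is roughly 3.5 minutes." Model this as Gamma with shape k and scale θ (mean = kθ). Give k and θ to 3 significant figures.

For Gamma(k, scale θ): mean = kθ, variance = kθ², so CV = 1/√k.
CV = SD/mean = 3.5/6.62 = 0.5287, hence k = 1/CV² = 3.58.
Then θ = mean/k = 6.62/3.58 = 1.85.

k ≈ 3.58, θ ≈ 1.85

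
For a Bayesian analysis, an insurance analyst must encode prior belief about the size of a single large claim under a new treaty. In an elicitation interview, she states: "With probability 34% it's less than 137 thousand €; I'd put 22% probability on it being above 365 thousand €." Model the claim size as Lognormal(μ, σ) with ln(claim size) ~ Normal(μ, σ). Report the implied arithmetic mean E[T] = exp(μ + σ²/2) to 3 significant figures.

E[T] ≈ 271 thousand €

If T ~ Lognormal(μ,σ) then ln T ~ Normal(μ,σ), so the p-quantile of ln T is μ + z_p·σ.
ln(137) = 4.92 and ln(365) = 5.9; z_{0.34} = -0.4125, z_{0.78} = 0.7722.
σ = (5.9 − 4.92)/(0.7722 − (-0.4125)) = 0.827.
μ = 4.92 − (-0.4125)·0.827 = 5.261.
E[T] = exp(μ + σ²/2) = exp(5.261 + 0.3421) = 271 thousand €.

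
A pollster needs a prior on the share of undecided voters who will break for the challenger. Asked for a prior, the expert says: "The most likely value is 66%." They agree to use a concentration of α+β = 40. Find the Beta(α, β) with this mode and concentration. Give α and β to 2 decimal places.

For α,β > 1 the Beta mode is (α−1)/(α+β−2). With α+β = 40, the mode is (α−1)/38.
Set (α−1)/38 = 0.66 → α = 1 + 0.66·38 = 26.08.
β = 40 − α = 13.92.

α = 26.08, β = 13.92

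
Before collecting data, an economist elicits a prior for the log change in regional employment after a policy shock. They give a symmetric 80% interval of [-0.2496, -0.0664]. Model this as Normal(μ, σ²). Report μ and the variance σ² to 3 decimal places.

A symmetric 80% interval runs μ ± z·σ with z = 1.282.
Half-width = 0.0916, so σ = 0.0916/1.282 = 0.0715 and σ² = 0.005.
μ is the interval midpoint, -0.158.

μ = -0.158, σ² = 0.005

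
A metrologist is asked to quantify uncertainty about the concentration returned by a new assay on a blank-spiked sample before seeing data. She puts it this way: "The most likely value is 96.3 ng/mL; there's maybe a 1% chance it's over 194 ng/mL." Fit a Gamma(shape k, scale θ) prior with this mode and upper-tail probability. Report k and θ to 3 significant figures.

Gamma(k,θ) with k>1 has mode (k−1)θ, so θ = 96.3/(k−1).
Need P(X < 194) = 0.99 with θ tied to k this way. Start at k = 2, θ = 96.3: P(X<194) ≈ 0.598.
Too low — raise k to concentrate. Iterating converges to k ≈ 11.
Then θ = 96.3/(11−1) ≈ 9.63.

k ≈ 11, θ ≈ 9.63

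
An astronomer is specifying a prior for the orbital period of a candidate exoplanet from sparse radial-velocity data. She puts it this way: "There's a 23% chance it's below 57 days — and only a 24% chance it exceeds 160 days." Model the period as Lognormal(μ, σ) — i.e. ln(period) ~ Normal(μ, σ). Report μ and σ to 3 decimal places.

If T ~ Lognormal(μ,σ) then ln T ~ Normal(μ,σ), so the p-quantile of ln T is μ + z_p·σ.
ln(57) = 4.043 and ln(160) = 5.075; z_{0.23} = -0.7388, z_{0.76} = 0.7063.
σ = (5.075 − 4.043)/(0.7063 − (-0.7388)) = 0.714.
μ = 4.043 − (-0.7388)·0.714 = 4.571.

μ ≈ 4.571, σ ≈ 0.714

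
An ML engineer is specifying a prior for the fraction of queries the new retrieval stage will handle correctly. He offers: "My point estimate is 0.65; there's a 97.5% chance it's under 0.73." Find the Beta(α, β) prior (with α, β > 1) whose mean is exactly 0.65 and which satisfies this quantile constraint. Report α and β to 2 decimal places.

With mean 0.65 fixed, write α = 0.65s, β = 0.35s where s = α+β.
Need P(θ < 0.73) = 0.975 under Beta(0.65s, 0.35s). Normal approximation: (q−m)/√(m(1−m)/s) ≈ z_{0.975} = 1.96, so s ≈ 0.65·0.35·(1.96)²/(0.73−0.65)² = 136.6.
At s = 136.6: P(θ<0.73) ≈ 0.979. Adjusting to match 0.975 gives s ≈ 127.76.
So α = 0.65·127.76 ≈ 83.05, β = 0.35·127.76 ≈ 44.72.

α ≈ 83.05, β ≈ 44.72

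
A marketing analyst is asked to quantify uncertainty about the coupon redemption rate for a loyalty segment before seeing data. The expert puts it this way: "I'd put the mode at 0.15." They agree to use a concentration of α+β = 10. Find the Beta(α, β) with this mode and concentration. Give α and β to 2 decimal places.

For α,β > 1 the Beta mode is (α−1)/(α+β−2). With α+β = 10, the mode is (α−1)/8.
Set (α−1)/8 = 0.15 → α = 1 + 0.15·8 = 2.20.
β = 10 − α = 7.80.

α = 2.20, β = 7.80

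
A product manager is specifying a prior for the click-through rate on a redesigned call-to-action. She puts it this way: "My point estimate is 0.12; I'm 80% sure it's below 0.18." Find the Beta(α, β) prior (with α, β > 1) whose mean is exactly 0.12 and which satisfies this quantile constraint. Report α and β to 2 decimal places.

With mean 0.12 fixed, write α = 0.12s, β = 0.88s where s = α+β.
Need P(θ < 0.18) = 0.8 under Beta(0.12s, 0.88s). Normal approximation: (q−m)/√(m(1−m)/s) ≈ z_{0.8} = 0.842, so s ≈ 0.12·0.88·(0.842)²/(0.18−0.12)² = 20.8.
At s = 20.8: P(θ<0.18) ≈ 0.818. Adjusting to match 0.8 gives s ≈ 16.22.
So α = 0.12·16.22 ≈ 1.95, β = 0.88·16.22 ≈ 14.27.

α ≈ 1.95, β ≈ 14.27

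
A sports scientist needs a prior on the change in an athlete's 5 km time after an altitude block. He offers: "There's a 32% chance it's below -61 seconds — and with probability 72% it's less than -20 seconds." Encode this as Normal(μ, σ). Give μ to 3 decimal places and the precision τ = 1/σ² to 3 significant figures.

For Normal(μ,σ), the p-quantile is μ + z_p·σ. Here z_{0.32} = -0.4677, z_{0.72} = 0.5828.
So -61 = μ − 0.4677σ and -20 = μ + 0.5828σ.
Subtracting: σ = (-20 − -61)/(0.5828 − (-0.4677)) = 39.028.
Then μ = -61 − (-0.4677)·39.028 = -42.747.
Precision τ = 1/σ² = 1/39.03² = 0.000657.

μ = -42.747, τ = 0.000657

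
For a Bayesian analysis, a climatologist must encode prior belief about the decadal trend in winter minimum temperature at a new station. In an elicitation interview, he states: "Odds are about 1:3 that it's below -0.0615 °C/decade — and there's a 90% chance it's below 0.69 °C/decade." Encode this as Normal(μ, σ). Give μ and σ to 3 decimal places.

μ = 0.198, σ = 0.384

For Normal(μ,σ), the p-quantile is μ + z_p·σ. Here z_{0.25} = -0.6745, z_{0.9} = 1.282.
So -0.0615 = μ − 0.6745σ and 0.69 = μ + 1.282σ.
Subtracting: σ = (0.69 − -0.0615)/(1.282 − (-0.6745)) = 0.384.
Then μ = -0.0615 − (-0.6745)·0.384 = 0.198.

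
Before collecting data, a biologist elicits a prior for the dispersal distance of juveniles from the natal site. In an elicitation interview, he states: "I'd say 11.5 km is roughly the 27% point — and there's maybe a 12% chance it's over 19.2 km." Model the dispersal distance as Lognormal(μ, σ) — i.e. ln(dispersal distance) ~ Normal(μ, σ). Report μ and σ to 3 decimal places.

μ ≈ 2.618, σ ≈ 0.287

If T ~ Lognormal(μ,σ) then ln T ~ Normal(μ,σ), so the p-quantile of ln T is μ + z_p·σ.
ln(11.5) = 2.442 and ln(19.2) = 2.955; z_{0.27} = -0.6128, z_{0.88} = 1.175.
σ = (2.955 − 2.442)/(1.175 − (-0.6128)) = 0.287.
μ = 2.442 − (-0.6128)·0.287 = 2.618.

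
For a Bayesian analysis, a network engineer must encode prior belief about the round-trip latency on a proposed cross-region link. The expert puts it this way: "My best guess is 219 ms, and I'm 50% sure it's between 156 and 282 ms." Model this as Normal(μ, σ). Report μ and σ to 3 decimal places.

A symmetric 50% interval runs μ ± z·σ with z = 0.6745.
Half-width = 63, so σ = 63/0.6745 = 93.404.
μ is the stated best guess, 219.000.

μ = 219.000, σ = 93.404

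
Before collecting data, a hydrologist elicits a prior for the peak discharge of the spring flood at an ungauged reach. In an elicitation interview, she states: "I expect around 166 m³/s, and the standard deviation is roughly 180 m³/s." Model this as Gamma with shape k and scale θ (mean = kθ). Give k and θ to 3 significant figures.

For Gamma(k, scale θ): mean = kθ, variance = kθ², so CV = 1/√k.
CV = SD/mean = 180/166 = 1.084, hence k = 1/CV² = 0.85.
Then θ = mean/k = 166/0.85 = 195.

k ≈ 0.85, θ ≈ 195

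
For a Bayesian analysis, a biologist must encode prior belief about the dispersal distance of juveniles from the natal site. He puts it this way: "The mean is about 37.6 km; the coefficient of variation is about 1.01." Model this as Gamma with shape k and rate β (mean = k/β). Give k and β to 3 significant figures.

For Gamma(k, rate β): mean = k/β, variance = k/β², so CV = 1/√k.
CV = 1.01, hence k = 1/CV² = 0.98.
Then β = k/mean = 0.98/37.6 = 0.0261.

k ≈ 0.98, β ≈ 0.0261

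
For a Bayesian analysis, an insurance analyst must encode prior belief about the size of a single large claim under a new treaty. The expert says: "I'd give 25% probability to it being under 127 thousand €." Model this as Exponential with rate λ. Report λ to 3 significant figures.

λ ≈ 0.00227

P(T < 127.0) = 1 − e^(−λ·127.0) = 0.25, so λ = −ln(1−0.25)/127.0 = −ln(0.75)/127.0 = 0.00227.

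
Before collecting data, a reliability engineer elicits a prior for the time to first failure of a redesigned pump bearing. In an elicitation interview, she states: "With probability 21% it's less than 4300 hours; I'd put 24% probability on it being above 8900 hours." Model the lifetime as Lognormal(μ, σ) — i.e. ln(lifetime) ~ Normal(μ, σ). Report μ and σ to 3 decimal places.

If T ~ Lognormal(μ,σ) then ln T ~ Normal(μ,σ), so the p-quantile of ln T is μ + z_p·σ.
ln(4300) = 8.366 and ln(8900) = 9.094; z_{0.21} = -0.8064, z_{0.76} = 0.7063.
σ = (9.094 − 8.366)/(0.7063 − (-0.8064)) = 0.481.
μ = 8.366 − (-0.8064)·0.481 = 8.754.

μ ≈ 8.754, σ ≈ 0.481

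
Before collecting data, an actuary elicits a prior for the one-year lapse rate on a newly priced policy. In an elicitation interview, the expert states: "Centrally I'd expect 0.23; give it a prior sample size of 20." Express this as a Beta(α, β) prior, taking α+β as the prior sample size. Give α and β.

α = 4.6, β = 15.4

Under the effective-sample-size interpretation, Beta(α, β) has prior mean α/(α+β) and prior sample size α+β.
So α+β = 20 and α/(α+β) = 0.23, giving α = 0.23·20 = 4.6 and β = 20 − 4.6 = 15.4.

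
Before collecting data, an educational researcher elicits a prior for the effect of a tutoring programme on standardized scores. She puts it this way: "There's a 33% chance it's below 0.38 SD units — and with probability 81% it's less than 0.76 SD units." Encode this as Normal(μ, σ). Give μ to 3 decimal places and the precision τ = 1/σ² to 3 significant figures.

For Normal(μ,σ), the p-quantile is μ + z_p·σ. Here z_{0.33} = -0.4399, z_{0.81} = 0.8779.
So 0.38 = μ − 0.4399σ and 0.76 = μ + 0.8779σ.
Subtracting: σ = (0.76 − 0.38)/(0.8779 − (-0.4399)) = 0.288.
Then μ = 0.38 − (-0.4399)·0.288 = 0.507.
Precision τ = 1/σ² = 1/0.2884² = 12.

μ = 0.507, τ = 12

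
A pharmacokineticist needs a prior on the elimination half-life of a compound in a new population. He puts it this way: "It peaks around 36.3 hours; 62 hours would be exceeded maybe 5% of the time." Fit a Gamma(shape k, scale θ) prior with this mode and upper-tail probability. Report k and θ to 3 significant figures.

Gamma(k,θ) with k>1 has mode (k−1)θ, so θ = 36.3/(k−1).
Need P(X < 62) = 0.95 with θ tied to k this way. Start at k = 2, θ = 36.3: P(X<62) ≈ 0.509.
Too low — raise k to concentrate. Iterating converges to k ≈ 10.7.
Then θ = 36.3/(10.7−1) ≈ 3.73.

k ≈ 10.7, θ ≈ 3.73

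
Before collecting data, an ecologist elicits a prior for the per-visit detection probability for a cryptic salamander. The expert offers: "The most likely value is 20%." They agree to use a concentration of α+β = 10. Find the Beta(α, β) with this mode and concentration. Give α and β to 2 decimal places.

For α,β > 1 the Beta mode is (α−1)/(α+β−2). With α+β = 10, the mode is (α−1)/8.
Set (α−1)/8 = 0.2 → α = 1 + 0.2·8 = 2.60.
β = 10 − α = 7.40.

α = 2.60, β = 7.40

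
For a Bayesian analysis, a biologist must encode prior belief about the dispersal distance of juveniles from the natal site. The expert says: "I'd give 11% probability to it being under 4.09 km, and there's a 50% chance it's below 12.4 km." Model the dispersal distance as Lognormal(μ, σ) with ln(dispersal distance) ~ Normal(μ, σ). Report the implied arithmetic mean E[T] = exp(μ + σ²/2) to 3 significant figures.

If T ~ Lognormal(μ,σ) then ln T ~ Normal(μ,σ), so the p-quantile of ln T is μ + z_p·σ.
ln(4.09) = 1.409 and ln(12.4) = 2.518; z_{0.11} = -1.227, z_{0.5} = 0.
σ = (2.518 − 1.409)/(0 − (-1.227)) = 0.904.
μ = 1.409 − (-1.227)·0.904 = 2.518.
E[T] = exp(μ + σ²/2) = exp(2.518 + 0.4089) = 18.7 km.

E[T] ≈ 18.7 km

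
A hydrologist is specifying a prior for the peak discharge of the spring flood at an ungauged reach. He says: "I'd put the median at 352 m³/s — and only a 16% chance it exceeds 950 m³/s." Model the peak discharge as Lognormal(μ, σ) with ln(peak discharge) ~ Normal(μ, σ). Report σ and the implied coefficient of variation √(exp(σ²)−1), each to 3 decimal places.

σ ≈ 0.998, CV ≈ 1.307

If T ~ Lognormal(μ,σ) then ln T ~ Normal(μ,σ), so the p-quantile of ln T is μ + z_p·σ.
ln(352) = 5.864 and ln(950) = 6.856; z_{0.5} = 0, z_{0.84} = 0.9945.
σ = (6.856 − 5.864)/(0.9945 − (0)) = 0.998.
μ = 5.864 − (0)·0.998 = 5.864.
CV = √(exp(σ²)−1) = √(exp(0.9967)−1) = 1.307.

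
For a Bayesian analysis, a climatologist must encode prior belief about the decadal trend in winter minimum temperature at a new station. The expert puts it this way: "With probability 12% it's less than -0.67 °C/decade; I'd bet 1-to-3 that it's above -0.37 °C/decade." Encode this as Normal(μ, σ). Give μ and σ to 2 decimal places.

μ = -0.48, σ = 0.16

The p-quantile of Normal(μ,σ) is μ + z_p·σ, with z_{0.12} = -1.175 and z_{0.75} = 0.6745.
Eliminate σ: μ = (z₂·x₁ − z₁·x₂)/(z₂ − z₁) = (0.6745·-0.67 − (-1.175)·-0.37)/1.849 = -0.48.
Then σ = (x₂ − x₁)/(z₂ − z₁) = (-0.37 − -0.67)/1.849 = 0.16.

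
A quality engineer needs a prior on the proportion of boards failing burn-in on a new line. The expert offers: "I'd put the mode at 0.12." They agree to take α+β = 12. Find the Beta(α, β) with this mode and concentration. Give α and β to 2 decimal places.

For α,β > 1 the Beta mode is (α−1)/(α+β−2). With α+β = 12, the mode is (α−1)/10.
Set (α−1)/10 = 0.12 → α = 1 + 0.12·10 = 2.20.
β = 12 − α = 9.80.

α = 2.20, β = 9.80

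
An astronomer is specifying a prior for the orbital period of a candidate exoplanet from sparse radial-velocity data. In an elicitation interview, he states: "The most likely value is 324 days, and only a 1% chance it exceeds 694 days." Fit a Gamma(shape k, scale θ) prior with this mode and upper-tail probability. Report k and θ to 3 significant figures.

k ≈ 9.35, θ ≈ 38.8

Gamma(k,θ) with k>1 has mode (k−1)θ, so θ = 324/(k−1).
Need P(X < 694) = 0.99 with θ tied to k this way. Start at k = 2, θ = 324: P(X<694) ≈ 0.631.
Too low — raise k to concentrate. Iterating converges to k ≈ 9.35.
Then θ = 324/(9.35−1) ≈ 38.8.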